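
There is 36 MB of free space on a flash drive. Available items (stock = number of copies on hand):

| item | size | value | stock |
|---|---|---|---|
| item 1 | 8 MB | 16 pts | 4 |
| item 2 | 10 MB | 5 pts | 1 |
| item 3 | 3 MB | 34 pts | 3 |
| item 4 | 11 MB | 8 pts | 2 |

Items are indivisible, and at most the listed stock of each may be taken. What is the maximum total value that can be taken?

Best selections within size 36 and stock limits:
- 3×item 1 + 3×item 3: size 33, value 150
- 2×item 1 + 3×item 3 + 1×item 4: size 36, value 142
Best: 150 pts.

150 pts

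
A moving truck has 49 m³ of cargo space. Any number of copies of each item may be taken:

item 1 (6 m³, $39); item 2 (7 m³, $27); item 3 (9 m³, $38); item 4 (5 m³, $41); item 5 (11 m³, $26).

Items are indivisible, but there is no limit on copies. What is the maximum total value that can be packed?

Best value-per-unit is item 4 at 41/5, and filling with it alone uses volume 9×5=45. No mix of the others beats 9×41 = 369.

$369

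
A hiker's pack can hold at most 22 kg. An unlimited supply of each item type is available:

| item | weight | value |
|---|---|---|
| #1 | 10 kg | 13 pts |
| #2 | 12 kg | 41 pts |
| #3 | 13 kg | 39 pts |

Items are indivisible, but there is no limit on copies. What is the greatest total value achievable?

Best value-per-unit is #2 at 41/12; filling with it alone gives 1×41 = 41.
Optimal mix: 1×#1 + 1×#2 → weight 22, value 54.

54 pts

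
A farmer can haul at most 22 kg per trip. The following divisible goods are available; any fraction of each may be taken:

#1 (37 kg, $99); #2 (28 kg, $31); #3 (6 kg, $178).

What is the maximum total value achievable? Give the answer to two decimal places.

Take in order of value per unit:
- #3 (178/6 per unit): all 6 → value 178, running total 178.00
- #1 (99/37 per unit): 16 of 37 → value 16×99/37 = 42.8108, running total 220.81
Total 220.81.

220.81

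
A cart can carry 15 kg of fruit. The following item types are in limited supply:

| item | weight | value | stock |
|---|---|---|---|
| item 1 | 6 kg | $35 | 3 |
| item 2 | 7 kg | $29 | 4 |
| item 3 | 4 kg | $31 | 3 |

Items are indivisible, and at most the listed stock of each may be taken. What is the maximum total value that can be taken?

$97

Top feasible selections:
- 1×item 1 + 2×item 3: weight 14, value 97
- 3×item 3: weight 12, value 93
Best: $97.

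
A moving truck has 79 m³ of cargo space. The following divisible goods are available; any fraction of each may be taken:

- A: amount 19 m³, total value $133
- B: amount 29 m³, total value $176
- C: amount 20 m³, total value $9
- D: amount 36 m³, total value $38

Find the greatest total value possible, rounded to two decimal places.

341.72

Take in order of value per unit:
- A (133/19 per unit): all 19 → value 133, running total 133.00
- B (176/29 per unit): all 29 → value 176, running total 309.00
- D (38/36 per unit): 31 of 36 → value 31×38/36 = 32.7222, running total 341.72
Total 341.72.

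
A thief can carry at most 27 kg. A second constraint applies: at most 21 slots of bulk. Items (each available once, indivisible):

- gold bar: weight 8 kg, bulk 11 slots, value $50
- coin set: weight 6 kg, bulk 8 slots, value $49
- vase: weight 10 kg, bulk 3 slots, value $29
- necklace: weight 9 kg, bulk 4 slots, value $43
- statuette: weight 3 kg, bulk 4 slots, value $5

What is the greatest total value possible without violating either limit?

$122

Feasible sets respecting both limits:
- gold bar+vase+necklace: weight 27, bulk 18, value 122
- coin set+vase+necklace: weight 25, bulk 15, value 121
- gold bar+coin set: weight 14, bulk 19, value 99
- gold bar+necklace+statuette: weight 20, bulk 19, value 98
Best: $122.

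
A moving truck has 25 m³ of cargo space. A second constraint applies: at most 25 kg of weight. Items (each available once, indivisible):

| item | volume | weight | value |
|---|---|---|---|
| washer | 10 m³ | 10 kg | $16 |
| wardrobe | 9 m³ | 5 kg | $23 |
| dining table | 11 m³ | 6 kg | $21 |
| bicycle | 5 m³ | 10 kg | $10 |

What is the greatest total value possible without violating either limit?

$54

Feasible sets respecting both limits:
- wardrobe+dining table+bicycle: volume 25, weight 21, value 54
- washer+wardrobe+bicycle: volume 24, weight 25, value 49
- wardrobe+dining table: volume 20, weight 11, value 44
- washer+wardrobe: volume 19, weight 15, value 39
Best: $54.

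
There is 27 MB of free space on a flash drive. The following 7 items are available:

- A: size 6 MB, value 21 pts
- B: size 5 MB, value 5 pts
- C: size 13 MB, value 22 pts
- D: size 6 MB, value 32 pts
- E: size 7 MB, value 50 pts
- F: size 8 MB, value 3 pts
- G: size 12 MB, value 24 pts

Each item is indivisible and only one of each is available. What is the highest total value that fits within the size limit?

This is a 0/1 knapsack; check combinations near the capacity.
- A+B+D+E: size 6+5+6+7=24, value 21+5+32+50=108
- D+E+G: size 6+7+12=25, value 32+50+24=106
- A+D+E+F: size 6+6+7+8=27, value 21+32+50+3=106
- C+D+E: size 13+6+7=26, value 22+32+50=104
- A+D+E: size 6+6+7=19, value 21+32+50=103
Best: 108 pts.

108 pts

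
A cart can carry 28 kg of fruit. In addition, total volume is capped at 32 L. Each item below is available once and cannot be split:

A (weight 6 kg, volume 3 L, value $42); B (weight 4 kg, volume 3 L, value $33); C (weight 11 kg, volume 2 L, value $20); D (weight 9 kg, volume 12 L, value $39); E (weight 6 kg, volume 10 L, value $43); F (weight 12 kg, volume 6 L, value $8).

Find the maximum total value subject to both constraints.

$157

Feasible sets respecting both limits:
- A+B+D+E: weight 25, volume 28, value 157
- A+B+C+E: weight 27, volume 18, value 138
- A+B+E+F: weight 28, volume 22, value 126
- A+D+E: weight 21, volume 25, value 124
Best: $157.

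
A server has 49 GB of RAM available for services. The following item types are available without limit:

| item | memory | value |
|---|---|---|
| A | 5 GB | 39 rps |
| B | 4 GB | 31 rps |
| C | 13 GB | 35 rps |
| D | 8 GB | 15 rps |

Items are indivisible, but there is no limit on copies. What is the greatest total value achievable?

Best value-per-unit is A at 39/5; filling with it alone gives 9×39 = 351.
Optimal mix: 9×A + 1×B → memory 49, value 382.

382 rps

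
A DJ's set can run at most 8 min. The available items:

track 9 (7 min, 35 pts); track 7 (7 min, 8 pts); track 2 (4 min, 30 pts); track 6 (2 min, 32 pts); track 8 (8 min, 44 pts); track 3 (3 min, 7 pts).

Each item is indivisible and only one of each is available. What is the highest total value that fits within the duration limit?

62 pts

This is a 0/1 knapsack; check combinations near the capacity.
- track 2+track 6: duration 4+2=6, value 30+32=62
- track 8: duration 8, value 44
- track 6+track 3: duration 2+3=5, value 32+7=39
- track 2+track 3: duration 4+3=7, value 30+7=37
Best: 62 pts.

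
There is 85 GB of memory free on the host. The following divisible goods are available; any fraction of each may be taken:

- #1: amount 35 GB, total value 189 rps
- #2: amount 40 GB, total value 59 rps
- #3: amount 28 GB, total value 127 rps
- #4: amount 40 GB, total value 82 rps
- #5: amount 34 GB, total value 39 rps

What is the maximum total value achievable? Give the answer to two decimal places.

Take in order of value per unit:
- #1 (189/35 per unit): all 35 → value 189, running total 189.00
- #3 (127/28 per unit): all 28 → value 127, running total 316.00
- #4 (82/40 per unit): 22 of 40 → value 22×82/40 = 45.1000, running total 361.10
Total 361.10.

361.10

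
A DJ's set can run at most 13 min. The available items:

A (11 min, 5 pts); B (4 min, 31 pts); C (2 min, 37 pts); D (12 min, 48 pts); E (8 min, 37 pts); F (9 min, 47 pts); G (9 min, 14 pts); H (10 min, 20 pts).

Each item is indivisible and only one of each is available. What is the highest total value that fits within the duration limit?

84 pts

This is a 0/1 knapsack; check combinations near the capacity.
- C+F: duration 2+9=11, value 37+47=84
- B+F: duration 4+9=13, value 31+47=78
- C+E: duration 2+8=10, value 37+37=74
Best: 84 pts.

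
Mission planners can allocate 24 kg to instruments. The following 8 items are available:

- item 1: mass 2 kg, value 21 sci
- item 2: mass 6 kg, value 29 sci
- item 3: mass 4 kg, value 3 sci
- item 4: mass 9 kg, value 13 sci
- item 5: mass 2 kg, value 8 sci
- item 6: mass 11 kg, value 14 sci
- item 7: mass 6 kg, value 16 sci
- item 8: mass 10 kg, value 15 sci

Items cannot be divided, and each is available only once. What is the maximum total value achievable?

81 sci

Check high-value combinations within 24 kg:
- item 1+item 2+item 7+item 8: mass 2+6+6+10=24, value 21+29+16+15=81
- item 1+item 2+item 4+item 7: mass 2+6+9+6=23, value 21+29+13+16=79
- item 1+item 2+item 3+item 5+item 7: mass 2+6+4+2+6=20, value 21+29+3+8+16=77
- item 1+item 2+item 3+item 5+item 8: mass 2+6+4+2+10=24, value 21+29+3+8+15=76
- item 1+item 2+item 5+item 7: mass 2+6+2+6=16, value 21+29+8+16=74
Best: 81 sci.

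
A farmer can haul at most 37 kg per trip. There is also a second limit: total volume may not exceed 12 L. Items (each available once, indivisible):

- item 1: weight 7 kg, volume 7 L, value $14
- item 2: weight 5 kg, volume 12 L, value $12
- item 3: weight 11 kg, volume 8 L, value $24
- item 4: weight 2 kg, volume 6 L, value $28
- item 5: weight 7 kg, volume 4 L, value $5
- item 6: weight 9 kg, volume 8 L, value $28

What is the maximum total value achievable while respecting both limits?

$33

Feasible sets respecting both limits:
- item 4+item 5: weight 9, volume 10, value 33
- item 5+item 6: weight 16, volume 12, value 33
- item 3+item 5: weight 18, volume 12, value 29
Best: $33.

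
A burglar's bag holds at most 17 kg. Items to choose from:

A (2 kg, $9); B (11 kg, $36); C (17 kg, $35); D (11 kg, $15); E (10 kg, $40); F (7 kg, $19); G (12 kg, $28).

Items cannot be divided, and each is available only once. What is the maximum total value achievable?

$59

Check high-value combinations within 17 kg:
- E+F: weight 10+7=17, value 40+19=59
- A+E: weight 2+10=12, value 9+40=49
- A+B: weight 2+11=13, value 9+36=45
- E: weight 10, value 40
- A+G: weight 2+12=14, value 9+28=37
Best: $59.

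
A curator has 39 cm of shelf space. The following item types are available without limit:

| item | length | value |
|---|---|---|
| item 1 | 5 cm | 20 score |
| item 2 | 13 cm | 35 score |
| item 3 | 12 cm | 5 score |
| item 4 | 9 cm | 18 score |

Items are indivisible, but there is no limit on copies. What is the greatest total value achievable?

Best value-per-unit is item 1 at 20/5, and filling with it alone uses length 7×5=35. No mix of the others beats 7×20 = 140.

140 score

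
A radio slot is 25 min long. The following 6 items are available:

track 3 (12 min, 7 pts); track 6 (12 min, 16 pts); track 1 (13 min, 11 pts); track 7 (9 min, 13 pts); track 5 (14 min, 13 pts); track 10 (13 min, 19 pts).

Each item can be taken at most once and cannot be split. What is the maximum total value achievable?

35 pts

This is a 0/1 knapsack; check combinations near the capacity.
- track 6+track 10: duration 12+13=25, value 16+19=35
- track 7+track 10: duration 9+13=22, value 13+19=32
- track 6+track 7: duration 12+9=21, value 16+13=29
- track 6+track 1: duration 12+13=25, value 16+11=27
- track 7+track 5: duration 9+14=23, value 13+13=26
Best: 35 pts.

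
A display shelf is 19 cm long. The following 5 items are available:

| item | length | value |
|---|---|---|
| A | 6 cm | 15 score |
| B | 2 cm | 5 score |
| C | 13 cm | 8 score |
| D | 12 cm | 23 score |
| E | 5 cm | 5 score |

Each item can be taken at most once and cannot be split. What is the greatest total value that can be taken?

38 score

Check high-value combinations within 19 cm:
- A+D: length 6+12=18, value 15+23=38
- B+D+E: length 2+12+5=19, value 5+23+5=33
- B+D: length 2+12=14, value 5+23=28
- D+E: length 12+5=17, value 23+5=28
- A+B+E: length 6+2+5=13, value 15+5+5=25
Best: 38 score.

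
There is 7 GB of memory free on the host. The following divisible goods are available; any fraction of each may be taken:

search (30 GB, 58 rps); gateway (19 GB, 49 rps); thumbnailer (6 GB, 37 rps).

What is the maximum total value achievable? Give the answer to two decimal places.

Take in order of value per unit:
- thumbnailer (37/6 per unit): all 6 → value 37, running total 37.00
- gateway (49/19 per unit): 1 of 19 → value 1×49/19 = 2.5789, running total 39.58
Total 39.58.

39.58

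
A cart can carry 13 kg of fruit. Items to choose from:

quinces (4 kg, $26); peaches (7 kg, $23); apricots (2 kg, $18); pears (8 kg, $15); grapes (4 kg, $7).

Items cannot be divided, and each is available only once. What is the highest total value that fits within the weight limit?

Check high-value combinations within 13 kg:
- quinces+peaches+apricots: weight 4+7+2=13, value 26+23+18=67
- quinces+apricots+grapes: weight 4+2+4=10, value 26+18+7=51
- quinces+peaches: weight 4+7=11, value 26+23=49
Best: $67.

$67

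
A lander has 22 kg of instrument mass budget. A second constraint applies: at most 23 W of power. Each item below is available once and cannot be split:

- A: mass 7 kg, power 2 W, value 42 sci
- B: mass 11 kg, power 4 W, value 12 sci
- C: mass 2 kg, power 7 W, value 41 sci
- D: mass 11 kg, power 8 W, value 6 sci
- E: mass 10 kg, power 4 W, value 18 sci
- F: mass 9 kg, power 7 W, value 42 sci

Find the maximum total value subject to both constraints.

Feasible sets respecting both limits:
- A+C+F: mass 18, power 16, value 125
- A+C+E: mass 19, power 13, value 101
- C+E+F: mass 21, power 18, value 101
- A+B+C: mass 20, power 13, value 95
Best: 125 sci.

125 sci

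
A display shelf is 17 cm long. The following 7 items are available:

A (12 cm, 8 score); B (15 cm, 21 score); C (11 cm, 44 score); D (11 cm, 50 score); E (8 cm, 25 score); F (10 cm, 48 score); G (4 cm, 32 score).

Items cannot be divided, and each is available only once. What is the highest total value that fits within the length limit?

Check high-value combinations within 17 cm:
- D+G: length 11+4=15, value 50+32=82
- F+G: length 10+4=14, value 48+32=80
- C+G: length 11+4=15, value 44+32=76
Best: 82 score.

82 score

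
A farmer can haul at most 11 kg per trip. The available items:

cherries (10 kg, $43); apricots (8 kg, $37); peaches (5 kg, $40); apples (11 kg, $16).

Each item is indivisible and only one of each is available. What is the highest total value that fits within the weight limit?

This is a 0/1 knapsack; check combinations near the capacity.
- cherries: weight 10, value 43
- peaches: weight 5, value 40
- apricots: weight 8, value 37
Best: $43.

$43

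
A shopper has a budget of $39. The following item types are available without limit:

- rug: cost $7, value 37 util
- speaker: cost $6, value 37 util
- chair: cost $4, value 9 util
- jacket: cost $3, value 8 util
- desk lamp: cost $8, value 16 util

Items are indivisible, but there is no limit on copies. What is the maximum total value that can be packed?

230 util

Best value-per-unit is speaker at 37/6; filling with it alone gives 6×37 = 222.
Optimal mix: 6×speaker + 1×jacket → cost 39, value 230.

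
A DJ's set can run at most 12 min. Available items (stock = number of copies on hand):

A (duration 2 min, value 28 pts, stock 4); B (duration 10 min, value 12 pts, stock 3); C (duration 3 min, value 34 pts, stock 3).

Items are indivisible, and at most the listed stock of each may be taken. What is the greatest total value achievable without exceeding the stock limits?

152 pts

Top feasible selections:
- 3×A + 2×C: duration 12, value 152
- 4×A + 1×C: duration 11, value 146
Best: 152 pts.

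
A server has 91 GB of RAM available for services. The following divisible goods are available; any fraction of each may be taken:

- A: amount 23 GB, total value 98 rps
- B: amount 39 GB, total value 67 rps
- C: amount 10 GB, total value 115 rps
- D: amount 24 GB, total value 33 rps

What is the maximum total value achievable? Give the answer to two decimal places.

Take in order of value per unit:
- C (115/10 per unit): all 10 → value 115, running total 115.00
- A (98/23 per unit): all 23 → value 98, running total 213.00
- B (67/39 per unit): all 39 → value 67, running total 280.00
- D (33/24 per unit): 19 of 24 → value 19×33/24 = 26.1250, running total 306.13
Total 306.13.

306.13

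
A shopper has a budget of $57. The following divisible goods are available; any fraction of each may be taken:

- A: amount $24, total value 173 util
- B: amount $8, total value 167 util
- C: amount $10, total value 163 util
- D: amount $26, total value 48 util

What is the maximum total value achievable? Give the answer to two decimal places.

530.69

Take in order of value per unit:
- B (167/8 per unit): all 8 → value 167, running total 167.00
- C (163/10 per unit): all 10 → value 163, running total 330.00
- A (173/24 per unit): all 24 → value 173, running total 503.00
- D (48/26 per unit): 15 of 26 → value 15×48/26 = 27.6923, running total 530.69
Total 530.69.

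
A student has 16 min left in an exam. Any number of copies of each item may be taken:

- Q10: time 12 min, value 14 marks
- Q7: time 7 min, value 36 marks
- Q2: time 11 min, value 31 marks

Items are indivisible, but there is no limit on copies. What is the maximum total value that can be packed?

72 marks

Best value-per-unit is Q7 at 36/7, and filling with it alone uses time 2×7=14. No mix of the others beats 2×36 = 72.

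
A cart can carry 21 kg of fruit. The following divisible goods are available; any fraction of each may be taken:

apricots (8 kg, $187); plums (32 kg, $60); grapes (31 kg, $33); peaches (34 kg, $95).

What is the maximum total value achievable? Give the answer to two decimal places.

223.32

Take in order of value per unit:
- apricots (187/8 per unit): all 8 → value 187, running total 187.00
- peaches (95/34 per unit): 13 of 34 → value 13×95/34 = 36.3235, running total 223.32
Total 223.32.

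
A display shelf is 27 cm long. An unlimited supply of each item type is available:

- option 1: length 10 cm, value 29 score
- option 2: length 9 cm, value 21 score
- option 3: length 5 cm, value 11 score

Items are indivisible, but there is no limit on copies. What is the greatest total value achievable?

Best value-per-unit is option 1 at 29/10; filling with it alone gives 2×29 = 58.
Optimal mix: 2×option 1 + 1×option 3 → length 25, value 69.

69 score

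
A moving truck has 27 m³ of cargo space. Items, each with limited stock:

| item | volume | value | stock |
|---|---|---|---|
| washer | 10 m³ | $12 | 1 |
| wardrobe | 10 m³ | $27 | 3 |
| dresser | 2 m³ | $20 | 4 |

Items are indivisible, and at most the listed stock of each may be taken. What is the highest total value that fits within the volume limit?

Best selections within volume 27 and stock limits:
- 2×wardrobe + 3×dresser: volume 26, value 114
- 1×wardrobe + 4×dresser: volume 18, value 107
Best: $114.

$114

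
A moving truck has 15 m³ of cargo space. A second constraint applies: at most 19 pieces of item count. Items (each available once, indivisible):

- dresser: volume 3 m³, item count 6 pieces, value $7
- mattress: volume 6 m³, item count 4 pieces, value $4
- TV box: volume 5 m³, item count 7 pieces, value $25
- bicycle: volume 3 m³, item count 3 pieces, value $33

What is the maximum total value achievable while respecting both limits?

Feasible sets respecting both limits:
- dresser+TV box+bicycle: volume 11, item count 16, value 65
- mattress+TV box+bicycle: volume 14, item count 14, value 62
- TV box+bicycle: volume 8, item count 10, value 58
Best: $65.

$65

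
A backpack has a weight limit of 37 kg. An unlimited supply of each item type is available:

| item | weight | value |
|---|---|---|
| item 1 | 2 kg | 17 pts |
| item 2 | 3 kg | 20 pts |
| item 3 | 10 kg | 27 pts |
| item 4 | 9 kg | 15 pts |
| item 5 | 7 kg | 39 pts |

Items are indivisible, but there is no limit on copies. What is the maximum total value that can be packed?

Best value-per-unit is item 1 at 17/2; filling with it alone gives 18×17 = 306.
Optimal mix: 17×item 1 + 1×item 2 → weight 37, value 309.

309 pts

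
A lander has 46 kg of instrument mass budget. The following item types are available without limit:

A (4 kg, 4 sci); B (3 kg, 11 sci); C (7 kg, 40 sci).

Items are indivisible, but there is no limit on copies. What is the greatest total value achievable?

Best value-per-unit is C at 40/7; filling with it alone gives 6×40 = 240.
Optimal mix: 1×B + 6×C → mass 45, value 251.

251 sci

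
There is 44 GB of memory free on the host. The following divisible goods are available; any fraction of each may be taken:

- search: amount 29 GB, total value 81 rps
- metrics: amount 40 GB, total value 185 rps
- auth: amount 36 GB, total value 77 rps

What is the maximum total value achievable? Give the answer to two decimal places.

Take in order of value per unit:
- metrics (185/40 per unit): all 40 → value 185, running total 185.00
- search (81/29 per unit): 4 of 29 → value 4×81/29 = 11.1724, running total 196.17
Total 196.17.

196.17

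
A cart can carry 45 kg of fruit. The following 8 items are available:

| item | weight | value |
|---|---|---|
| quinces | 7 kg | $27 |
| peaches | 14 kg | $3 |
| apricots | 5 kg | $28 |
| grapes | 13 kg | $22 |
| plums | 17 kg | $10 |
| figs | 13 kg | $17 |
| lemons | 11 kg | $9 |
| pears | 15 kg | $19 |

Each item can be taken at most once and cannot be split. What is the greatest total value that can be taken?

Check high-value combinations within 45 kg:
- quinces+apricots+grapes+pears: weight 7+5+13+15=40, value 27+28+22+19=96
- quinces+apricots+grapes+figs: weight 7+5+13+13=38, value 27+28+22+17=94
- quinces+apricots+figs+pears: weight 7+5+13+15=40, value 27+28+17+19=91
- quinces+apricots+grapes+plums: weight 7+5+13+17=42, value 27+28+22+10=87
- quinces+apricots+grapes+lemons: weight 7+5+13+11=36, value 27+28+22+9=86
Best: $96.

$96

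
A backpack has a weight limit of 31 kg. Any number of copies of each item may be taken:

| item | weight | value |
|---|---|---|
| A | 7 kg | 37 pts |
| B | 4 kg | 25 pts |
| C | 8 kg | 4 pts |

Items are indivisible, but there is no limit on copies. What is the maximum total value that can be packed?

187 pts

Best value-per-unit is B at 25/4; filling with it alone gives 7×25 = 175.
Optimal mix: 1×A + 6×B → weight 31, value 187.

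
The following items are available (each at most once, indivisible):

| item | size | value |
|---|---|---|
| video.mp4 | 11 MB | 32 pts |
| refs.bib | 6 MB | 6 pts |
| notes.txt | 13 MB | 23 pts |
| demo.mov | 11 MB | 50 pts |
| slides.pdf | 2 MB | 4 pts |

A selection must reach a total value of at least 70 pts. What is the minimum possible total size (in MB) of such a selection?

Subsets with value ≥ 70, sorted by total size:
- video.mp4+demo.mov: size 22, value 82
- video.mp4+demo.mov+slides.pdf: size 24, value 86
Minimum size: 22 MB.

22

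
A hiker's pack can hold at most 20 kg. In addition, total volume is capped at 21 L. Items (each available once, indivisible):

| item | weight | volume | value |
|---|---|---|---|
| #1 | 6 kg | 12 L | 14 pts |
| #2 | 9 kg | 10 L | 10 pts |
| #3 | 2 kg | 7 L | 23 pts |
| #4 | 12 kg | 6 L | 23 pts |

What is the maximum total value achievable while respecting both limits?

46 pts

Feasible sets respecting both limits:
- #3+#4: weight 14, volume 13, value 46
- #1+#3: weight 8, volume 19, value 37
- #1+#4: weight 18, volume 18, value 37
Best: 46 pts.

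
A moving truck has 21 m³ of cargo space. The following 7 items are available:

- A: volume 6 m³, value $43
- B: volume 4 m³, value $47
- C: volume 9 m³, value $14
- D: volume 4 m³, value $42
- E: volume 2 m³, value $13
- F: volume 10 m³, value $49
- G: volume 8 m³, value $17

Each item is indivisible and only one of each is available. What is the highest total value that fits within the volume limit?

$151

Check high-value combinations within 21 m³:
- B+D+E+F: volume 4+4+2+10=20, value 47+42+13+49=151
- A+B+D+E: volume 6+4+4+2=16, value 43+47+42+13=145
- A+B+F: volume 6+4+10=20, value 43+47+49=139
- B+D+F: volume 4+4+10=18, value 47+42+49=138
Best: $151.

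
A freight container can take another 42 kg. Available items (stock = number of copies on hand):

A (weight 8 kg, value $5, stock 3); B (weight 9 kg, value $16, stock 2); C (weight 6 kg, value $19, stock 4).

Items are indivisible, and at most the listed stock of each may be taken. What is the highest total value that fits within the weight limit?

Best selections within weight 42 and stock limits:
- 2×B + 4×C: weight 42, value 108
- 1×A + 1×B + 4×C: weight 41, value 97
- 1×B + 4×C: weight 33, value 92
Best: $108.

$108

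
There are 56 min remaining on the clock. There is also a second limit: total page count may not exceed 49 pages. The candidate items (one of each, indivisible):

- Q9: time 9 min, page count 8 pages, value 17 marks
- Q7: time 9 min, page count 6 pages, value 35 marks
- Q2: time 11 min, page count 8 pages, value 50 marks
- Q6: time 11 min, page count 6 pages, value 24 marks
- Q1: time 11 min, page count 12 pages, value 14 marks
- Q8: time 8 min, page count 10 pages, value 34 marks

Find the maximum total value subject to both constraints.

160 marks

Feasible sets respecting both limits:
- Q9+Q7+Q2+Q6+Q8: time 48, page count 38, value 160
- Q7+Q2+Q6+Q1+Q8: time 50, page count 42, value 157
- Q9+Q7+Q2+Q1+Q8: time 48, page count 44, value 150
Best: 160 marks.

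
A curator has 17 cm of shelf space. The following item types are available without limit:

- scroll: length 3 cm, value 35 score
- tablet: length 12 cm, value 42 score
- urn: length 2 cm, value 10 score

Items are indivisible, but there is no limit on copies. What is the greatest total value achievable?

185 score

Best value-per-unit is scroll at 35/3; filling with it alone gives 5×35 = 175.
Optimal mix: 5×scroll + 1×urn → length 17, value 185.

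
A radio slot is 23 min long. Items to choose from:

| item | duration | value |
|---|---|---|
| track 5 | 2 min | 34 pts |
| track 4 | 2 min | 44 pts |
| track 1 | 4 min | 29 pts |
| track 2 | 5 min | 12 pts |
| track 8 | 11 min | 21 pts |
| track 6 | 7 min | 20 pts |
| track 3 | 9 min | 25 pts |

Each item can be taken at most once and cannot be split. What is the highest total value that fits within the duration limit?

Check high-value combinations within 23 min:
- track 5+track 4+track 1+track 2+track 3: duration 2+2+4+5+9=22, value 34+44+29+12+25=144
- track 5+track 4+track 1+track 2+track 6: duration 2+2+4+5+7=20, value 34+44+29+12+20=139
- track 5+track 4+track 1+track 3: duration 2+2+4+9=17, value 34+44+29+25=132
Best: 144 pts.

144 pts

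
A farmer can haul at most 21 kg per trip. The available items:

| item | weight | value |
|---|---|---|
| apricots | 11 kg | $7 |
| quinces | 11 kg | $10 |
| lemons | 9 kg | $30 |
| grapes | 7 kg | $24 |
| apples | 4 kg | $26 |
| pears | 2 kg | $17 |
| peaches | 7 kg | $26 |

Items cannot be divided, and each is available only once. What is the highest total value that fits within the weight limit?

Check high-value combinations within 21 kg:
- grapes+apples+pears+peaches: weight 7+4+2+7=20, value 24+26+17+26=93
- lemons+apples+peaches: weight 9+4+7=20, value 30+26+26=82
- lemons+grapes+apples: weight 9+7+4=20, value 30+24+26=80
- grapes+apples+peaches: weight 7+4+7=18, value 24+26+26=76
- lemons+apples+pears: weight 9+4+2=15, value 30+26+17=73
Best: $93.

$93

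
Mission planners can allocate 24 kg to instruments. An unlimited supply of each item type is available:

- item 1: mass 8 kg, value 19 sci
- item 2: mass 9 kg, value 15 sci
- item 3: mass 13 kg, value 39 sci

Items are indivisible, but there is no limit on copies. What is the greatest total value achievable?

Best value-per-unit is item 3 at 39/13; filling with it alone gives 1×39 = 39.
Optimal mix: 1×item 1 + 1×item 3 → mass 21, value 58.

58 sci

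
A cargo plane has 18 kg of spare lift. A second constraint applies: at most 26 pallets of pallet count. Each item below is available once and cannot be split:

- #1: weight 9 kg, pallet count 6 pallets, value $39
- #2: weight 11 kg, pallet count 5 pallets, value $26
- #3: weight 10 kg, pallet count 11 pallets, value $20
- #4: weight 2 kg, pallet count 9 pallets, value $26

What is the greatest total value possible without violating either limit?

$65

Feasible sets respecting both limits:
- #1+#4: weight 11, pallet count 15, value 65
- #2+#4: weight 13, pallet count 14, value 52
- #3+#4: weight 12, pallet count 20, value 46
Best: $65.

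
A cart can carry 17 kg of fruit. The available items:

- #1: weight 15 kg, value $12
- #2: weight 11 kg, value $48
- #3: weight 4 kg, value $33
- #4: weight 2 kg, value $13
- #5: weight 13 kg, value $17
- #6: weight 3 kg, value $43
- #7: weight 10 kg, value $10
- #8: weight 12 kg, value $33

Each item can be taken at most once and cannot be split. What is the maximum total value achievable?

$104

Check high-value combinations within 17 kg:
- #2+#4+#6: weight 11+2+3=16, value 48+13+43=104
- #2+#3+#4: weight 11+4+2=17, value 48+33+13=94
- #2+#6: weight 11+3=14, value 48+43=91
Best: $104.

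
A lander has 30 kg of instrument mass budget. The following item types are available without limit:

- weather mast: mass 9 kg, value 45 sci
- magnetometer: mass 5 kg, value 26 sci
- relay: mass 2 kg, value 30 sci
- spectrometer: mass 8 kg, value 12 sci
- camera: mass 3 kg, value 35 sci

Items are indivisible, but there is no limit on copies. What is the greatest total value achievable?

450 sci

Best value-per-unit is relay at 30/2, and filling with it alone uses mass 15×2=30. No mix of the others beats 15×30 = 450.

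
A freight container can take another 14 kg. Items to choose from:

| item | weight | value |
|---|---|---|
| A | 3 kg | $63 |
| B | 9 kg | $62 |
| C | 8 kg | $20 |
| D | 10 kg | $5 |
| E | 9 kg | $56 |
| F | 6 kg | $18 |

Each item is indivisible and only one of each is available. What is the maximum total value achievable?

$125

Check high-value combinations within 14 kg:
- A+B: weight 3+9=12, value 63+62=125
- A+E: weight 3+9=12, value 63+56=119
- A+C: weight 3+8=11, value 63+20=83
- A+F: weight 3+6=9, value 63+18=81
Best: $125.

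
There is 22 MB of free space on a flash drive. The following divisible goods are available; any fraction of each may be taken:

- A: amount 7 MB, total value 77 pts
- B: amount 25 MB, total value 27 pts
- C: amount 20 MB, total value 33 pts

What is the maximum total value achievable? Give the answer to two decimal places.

Take in order of value per unit:
- A (77/7 per unit): all 7 → value 77, running total 77.00
- C (33/20 per unit): 15 of 20 → value 15×33/20 = 24.7500, running total 101.75
Total 101.75.

101.75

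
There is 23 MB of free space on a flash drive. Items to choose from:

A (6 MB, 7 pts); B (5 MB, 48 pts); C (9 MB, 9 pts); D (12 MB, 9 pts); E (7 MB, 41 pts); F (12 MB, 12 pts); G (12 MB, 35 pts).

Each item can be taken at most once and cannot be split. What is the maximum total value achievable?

Check high-value combinations within 23 MB:
- B+C+E: size 5+9+7=21, value 48+9+41=98
- A+B+E: size 6+5+7=18, value 7+48+41=96
- A+B+G: size 6+5+12=23, value 7+48+35=90
- B+E: size 5+7=12, value 48+41=89
- B+G: size 5+12=17, value 48+35=83
Best: 98 pts.

98 pts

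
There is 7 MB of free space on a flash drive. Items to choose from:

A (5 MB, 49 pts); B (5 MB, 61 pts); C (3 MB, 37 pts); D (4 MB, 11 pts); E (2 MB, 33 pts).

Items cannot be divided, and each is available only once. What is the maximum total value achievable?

Check high-value combinations within 7 MB:
- B+E: size 5+2=7, value 61+33=94
- A+E: size 5+2=7, value 49+33=82
- C+E: size 3+2=5, value 37+33=70
Best: 94 pts.

94 pts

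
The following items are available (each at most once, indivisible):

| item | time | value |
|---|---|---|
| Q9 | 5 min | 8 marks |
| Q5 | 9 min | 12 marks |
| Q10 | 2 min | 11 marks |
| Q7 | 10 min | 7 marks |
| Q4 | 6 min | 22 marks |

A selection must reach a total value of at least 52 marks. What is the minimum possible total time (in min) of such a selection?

Subsets with value ≥ 52, sorted by total time:
- Q9+Q5+Q10+Q4: time 22, value 53
- Q5+Q10+Q7+Q4: time 27, value 52
- Q9+Q5+Q10+Q7+Q4: time 32, value 60
Minimum time: 22 min.

22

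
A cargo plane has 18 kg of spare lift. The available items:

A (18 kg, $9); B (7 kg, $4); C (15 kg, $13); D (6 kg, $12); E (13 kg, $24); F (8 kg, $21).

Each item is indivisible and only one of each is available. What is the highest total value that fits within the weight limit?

$33

This is a 0/1 knapsack; check combinations near the capacity.
- D+F: weight 6+8=14, value 12+21=33
- B+F: weight 7+8=15, value 4+21=25
- E: weight 13, value 24
- F: weight 8, value 21
- B+D: weight 7+6=13, value 4+12=16
Best: $33.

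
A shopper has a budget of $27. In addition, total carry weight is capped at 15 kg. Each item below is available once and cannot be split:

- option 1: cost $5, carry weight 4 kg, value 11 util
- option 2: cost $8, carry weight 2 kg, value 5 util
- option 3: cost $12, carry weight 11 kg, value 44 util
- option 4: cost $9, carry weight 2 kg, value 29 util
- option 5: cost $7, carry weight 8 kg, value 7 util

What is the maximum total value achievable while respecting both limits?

Feasible sets respecting both limits:
- option 3+option 4: cost 21, carry weight 13, value 73
- option 1+option 3: cost 17, carry weight 15, value 55
- option 2+option 3: cost 20, carry weight 13, value 49
Best: 73 util.

73 util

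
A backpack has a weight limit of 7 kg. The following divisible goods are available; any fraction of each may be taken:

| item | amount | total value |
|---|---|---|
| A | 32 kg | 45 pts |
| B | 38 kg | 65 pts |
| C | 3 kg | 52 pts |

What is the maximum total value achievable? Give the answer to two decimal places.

Take in order of value per unit:
- C (52/3 per unit): all 3 → value 52, running total 52.00
- B (65/38 per unit): 4 of 38 → value 4×65/38 = 6.8421, running total 58.84
Total 58.84.

58.84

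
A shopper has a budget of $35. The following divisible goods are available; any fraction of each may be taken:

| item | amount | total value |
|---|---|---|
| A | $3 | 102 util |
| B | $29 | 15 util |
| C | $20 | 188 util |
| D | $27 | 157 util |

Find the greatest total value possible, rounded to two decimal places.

359.78

Take in order of value per unit:
- A (102/3 per unit): all 3 → value 102, running total 102.00
- C (188/20 per unit): all 20 → value 188, running total 290.00
- D (157/27 per unit): 12 of 27 → value 12×157/27 = 69.7778, running total 359.78
Total 359.78.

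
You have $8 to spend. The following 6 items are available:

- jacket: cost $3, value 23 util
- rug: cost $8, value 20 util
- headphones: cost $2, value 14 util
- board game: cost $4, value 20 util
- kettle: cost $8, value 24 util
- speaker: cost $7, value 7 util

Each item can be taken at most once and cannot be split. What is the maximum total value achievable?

Check high-value combinations within $8:
- jacket+board game: cost 3+4=7, value 23+20=43
- jacket+headphones: cost 3+2=5, value 23+14=37
- headphones+board game: cost 2+4=6, value 14+20=34
- kettle: cost 8, value 24
Best: 43 util.

43 util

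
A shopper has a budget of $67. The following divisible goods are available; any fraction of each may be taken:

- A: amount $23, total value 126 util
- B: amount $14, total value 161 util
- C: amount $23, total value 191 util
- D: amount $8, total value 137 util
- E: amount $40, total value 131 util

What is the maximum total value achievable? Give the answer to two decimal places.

609.52

Take in order of value per unit:
- D (137/8 per unit): all 8 → value 137, running total 137.00
- B (161/14 per unit): all 14 → value 161, running total 298.00
- C (191/23 per unit): all 23 → value 191, running total 489.00
- A (126/23 per unit): 22 of 23 → value 22×126/23 = 120.5217, running total 609.52
Total 609.52.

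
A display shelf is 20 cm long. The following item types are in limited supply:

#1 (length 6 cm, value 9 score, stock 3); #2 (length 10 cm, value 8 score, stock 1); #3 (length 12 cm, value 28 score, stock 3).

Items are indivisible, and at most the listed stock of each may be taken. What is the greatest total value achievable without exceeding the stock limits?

37 score

Top feasible selections:
- 1×#1 + 1×#3: length 18, value 37
- 1×#3: length 12, value 28
Best: 37 score.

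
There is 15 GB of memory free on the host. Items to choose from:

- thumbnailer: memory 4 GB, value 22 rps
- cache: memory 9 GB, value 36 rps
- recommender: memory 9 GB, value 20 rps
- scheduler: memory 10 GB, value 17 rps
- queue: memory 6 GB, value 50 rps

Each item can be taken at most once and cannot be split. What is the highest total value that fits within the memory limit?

Check high-value combinations within 15 GB:
- cache+queue: memory 9+6=15, value 36+50=86
- thumbnailer+queue: memory 4+6=10, value 22+50=72
- recommender+queue: memory 9+6=15, value 20+50=70
- thumbnailer+cache: memory 4+9=13, value 22+36=58
Best: 86 rps.

86 rps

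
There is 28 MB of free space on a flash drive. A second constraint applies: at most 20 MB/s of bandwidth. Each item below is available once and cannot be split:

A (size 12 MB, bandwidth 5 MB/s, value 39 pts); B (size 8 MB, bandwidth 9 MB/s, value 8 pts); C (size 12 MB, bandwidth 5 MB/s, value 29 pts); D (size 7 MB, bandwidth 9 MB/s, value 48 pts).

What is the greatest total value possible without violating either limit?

87 pts

Feasible sets respecting both limits:
- A+D: size 19, bandwidth 14, value 87
- C+D: size 19, bandwidth 14, value 77
- A+C: size 24, bandwidth 10, value 68
Best: 87 pts.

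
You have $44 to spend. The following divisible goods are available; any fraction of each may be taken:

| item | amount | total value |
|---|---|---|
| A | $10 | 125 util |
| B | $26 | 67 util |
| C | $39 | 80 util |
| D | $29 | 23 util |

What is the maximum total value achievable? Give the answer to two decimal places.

Take in order of value per unit:
- A (125/10 per unit): all 10 → value 125, running total 125.00
- B (67/26 per unit): all 26 → value 67, running total 192.00
- C (80/39 per unit): 8 of 39 → value 8×80/39 = 16.4103, running total 208.41
Total 208.41.

208.41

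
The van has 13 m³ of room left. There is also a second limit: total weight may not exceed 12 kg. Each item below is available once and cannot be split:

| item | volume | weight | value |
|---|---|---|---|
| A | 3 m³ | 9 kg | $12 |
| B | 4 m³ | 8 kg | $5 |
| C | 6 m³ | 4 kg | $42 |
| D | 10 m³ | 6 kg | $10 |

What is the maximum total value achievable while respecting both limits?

Feasible sets respecting both limits:
- B+C: volume 10, weight 12, value 47
- C: volume 6, weight 4, value 42
- A: volume 3, weight 9, value 12
- D: volume 10, weight 6, value 10
Best: $47.

$47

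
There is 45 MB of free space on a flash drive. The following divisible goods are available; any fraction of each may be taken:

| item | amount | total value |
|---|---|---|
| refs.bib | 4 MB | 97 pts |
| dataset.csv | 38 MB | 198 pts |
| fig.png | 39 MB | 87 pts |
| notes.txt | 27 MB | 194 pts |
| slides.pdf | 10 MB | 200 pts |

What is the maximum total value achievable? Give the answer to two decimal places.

Take in order of value per unit:
- refs.bib (97/4 per unit): all 4 → value 97, running total 97.00
- slides.pdf (200/10 per unit): all 10 → value 200, running total 297.00
- notes.txt (194/27 per unit): all 27 → value 194, running total 491.00
- dataset.csv (198/38 per unit): 4 of 38 → value 4×198/38 = 20.8421, running total 511.84
Total 511.84.

511.84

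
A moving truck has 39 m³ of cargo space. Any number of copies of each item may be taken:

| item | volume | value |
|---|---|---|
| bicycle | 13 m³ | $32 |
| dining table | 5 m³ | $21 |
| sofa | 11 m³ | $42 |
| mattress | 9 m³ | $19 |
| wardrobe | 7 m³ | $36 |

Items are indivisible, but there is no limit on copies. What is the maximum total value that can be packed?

Best value-per-unit is wardrobe at 36/7; filling with it alone gives 5×36 = 180.
Optimal mix: 2×dining table + 4×wardrobe → volume 38, value 186.

$186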